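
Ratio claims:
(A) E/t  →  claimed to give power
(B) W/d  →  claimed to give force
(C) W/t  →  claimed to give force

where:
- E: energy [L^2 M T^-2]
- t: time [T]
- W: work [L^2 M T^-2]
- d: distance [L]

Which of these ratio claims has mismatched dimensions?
(C) W/t does not give force

(A) E/t: [L^2 M T^-3] = power [L^2 M T^-3] ✓
(B) W/d: [L M T^-2] = force [L M T^-2] ✓
(C) W/t: [L^2 M T^-3] ≠ force [L M T^-2] ✗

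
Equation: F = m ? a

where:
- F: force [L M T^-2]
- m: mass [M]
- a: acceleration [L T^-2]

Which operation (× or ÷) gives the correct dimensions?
multiplication (×): F = m × a

F [L M T^-2]; m [M]; a [L T^-2].
m × a → [L M T^-2] ✓
m ÷ a → [L^-1 M T^2] ✗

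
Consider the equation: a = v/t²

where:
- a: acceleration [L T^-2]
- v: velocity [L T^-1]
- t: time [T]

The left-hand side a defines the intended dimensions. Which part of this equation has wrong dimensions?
The right-hand side term v/t²

a has dimensions [L T^-2], but v/t² has dimensions [L T^-3], so the term v/t² is dimensionally wrong for a.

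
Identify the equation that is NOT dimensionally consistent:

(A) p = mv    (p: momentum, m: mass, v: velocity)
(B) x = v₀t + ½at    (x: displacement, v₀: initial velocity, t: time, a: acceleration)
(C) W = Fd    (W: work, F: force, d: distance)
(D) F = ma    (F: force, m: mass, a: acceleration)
(B) x = v₀t + ½at

The equation (B) x = v₀t + ½at is dimensionally incorrect.

LHS (x): [L]
RHS terms:
  - v₀t: [L] ✓
  - ½at: [L T^-1] ✗ (does not match LHS)

The dimensions do not match. The other three equations balance.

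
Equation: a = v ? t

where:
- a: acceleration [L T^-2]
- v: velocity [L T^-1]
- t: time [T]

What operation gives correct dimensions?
division (÷): a = v ÷ t

a [L T^-2]; v [L T^-1]; t [T].
v × t → [L] ✗
v ÷ t → [L T^-2] ✓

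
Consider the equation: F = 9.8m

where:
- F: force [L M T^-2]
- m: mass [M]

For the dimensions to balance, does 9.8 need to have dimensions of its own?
Yes

F has dimensions [L M T^-2], while m alone has dimensions [M]. For the equation to balance, the factor 9.8 must carry dimensions [L T^-2] — it is a dimensional constant (a numerical value of a physical quantity with its units suppressed), not a pure number.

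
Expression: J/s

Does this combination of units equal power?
Yes

The expression J/s has dimensions [L^2 M T^-3], which is exactly power [L^2 M T^-3].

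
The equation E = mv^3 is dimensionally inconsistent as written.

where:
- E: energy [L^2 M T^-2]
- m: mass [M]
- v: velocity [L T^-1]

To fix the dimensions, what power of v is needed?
The exponent of v should be 2: E = mv^2

The LHS E has dimensions [L^2 M T^-2]; v has dimensions [L T^-1].
As written, the RHS mv^3 (exponent 3 on v) has dimensions [L^3 M T^-3], which does not match.
With exponent 2, the RHS mv^2 has dimensions [L^2 M T^-2], matching the LHS.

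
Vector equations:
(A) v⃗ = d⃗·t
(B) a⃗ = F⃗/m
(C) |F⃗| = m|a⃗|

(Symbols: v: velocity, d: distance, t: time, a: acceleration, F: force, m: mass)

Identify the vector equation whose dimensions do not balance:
(A) v⃗ = d⃗·t

(A) v⃗ = d⃗·t: LHS [L T^-1], RHS [L T] ✗ — velocity is displacement per time; should be d⃗/t
(B) a⃗ = F⃗/m: LHS [L T^-2], RHS [L T^-2] ✓ — force (vector) divided by mass (scalar)
(C) |F⃗| = m|a⃗|: LHS [L M T^-2], RHS [L M T^-2] ✓ — magnitudes of vectors are scalars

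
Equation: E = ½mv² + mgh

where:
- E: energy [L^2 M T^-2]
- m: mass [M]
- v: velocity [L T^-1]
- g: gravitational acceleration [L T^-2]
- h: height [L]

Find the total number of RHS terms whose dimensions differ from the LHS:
0

LHS E: [L^2 M T^-2]
- ½mv²: [L^2 M T^-2] ✓
- mgh: [L^2 M T^-2] ✓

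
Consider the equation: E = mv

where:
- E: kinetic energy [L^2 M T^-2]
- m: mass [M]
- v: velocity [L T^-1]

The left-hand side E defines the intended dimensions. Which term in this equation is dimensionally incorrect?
The right-hand side term mv

E has dimensions [L^2 M T^-2], but mv has dimensions [L M T^-1], so the term mv is dimensionally wrong for E.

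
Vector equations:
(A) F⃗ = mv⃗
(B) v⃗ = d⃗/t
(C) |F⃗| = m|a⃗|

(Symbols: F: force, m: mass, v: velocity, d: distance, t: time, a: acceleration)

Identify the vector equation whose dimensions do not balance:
(A) F⃗ = mv⃗

(A) F⃗ = mv⃗: LHS [L M T^-2], RHS [L M T^-1] ✗ — mass times velocity is momentum, not force; should be ma⃗
(B) v⃗ = d⃗/t: LHS [L T^-1], RHS [L T^-1] ✓ — displacement (vector) divided by time (scalar)
(C) |F⃗| = m|a⃗|: LHS [L M T^-2], RHS [L M T^-2] ✓ — magnitudes of vectors are scalars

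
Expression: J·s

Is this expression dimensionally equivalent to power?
No

The expression J·s has dimensions [L^2 M T^-1], but power has dimensions [L^2 M T^-3].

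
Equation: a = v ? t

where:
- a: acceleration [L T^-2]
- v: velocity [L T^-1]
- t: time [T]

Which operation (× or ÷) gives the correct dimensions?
division (÷): a = v ÷ t

a [L T^-2]; v [L T^-1]; t [T].
v × t → [L] ✗
v ÷ t → [L T^-2] ✓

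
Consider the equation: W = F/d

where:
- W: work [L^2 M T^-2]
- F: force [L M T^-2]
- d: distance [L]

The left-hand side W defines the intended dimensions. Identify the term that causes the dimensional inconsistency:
The right-hand side term F/d

W has dimensions [L^2 M T^-2], but F/d has dimensions [M T^-2], so the term F/d is dimensionally wrong for W.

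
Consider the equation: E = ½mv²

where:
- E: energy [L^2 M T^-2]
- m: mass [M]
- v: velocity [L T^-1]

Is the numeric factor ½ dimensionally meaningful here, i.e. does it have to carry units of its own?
No

E has dimensions [L^2 M T^-2] and mv² already has dimensions [L^2 M T^-2], so the equation balances without ½ contributing any dimensions. ½ is a pure (dimensionless) number; changing or removing it would not affect dimensional consistency.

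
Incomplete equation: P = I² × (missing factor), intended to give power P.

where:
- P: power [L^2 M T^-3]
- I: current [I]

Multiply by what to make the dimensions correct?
R (resistance), dimensions [I^-2 L^2 M T^-3]

P has dimensions [L^2 M T^-3] and I² has dimensions [I^2].
The missing factor must have dimensions [L^2 M T^-3] / [I^2] = [I^-2 L^2 M T^-3], i.e. resistance (R).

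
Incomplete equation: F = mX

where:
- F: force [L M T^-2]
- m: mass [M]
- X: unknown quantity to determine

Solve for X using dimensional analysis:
X = a (acceleration), dimensions [L T^-2]

F has dimensions [L M T^-2]; the rest of the RHS (m) has dimensions [M].
So X must have dimensions [L T^-2] — X = a (acceleration).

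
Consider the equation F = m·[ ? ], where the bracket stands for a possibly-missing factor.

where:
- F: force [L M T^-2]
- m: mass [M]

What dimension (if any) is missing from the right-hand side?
[L T^-2] — acceleration (e.g. a)

F has dimensions [L M T^-2]; m has dimensions [M].
The bracketed factor must supply [L M T^-2] / [M] = [L T^-2].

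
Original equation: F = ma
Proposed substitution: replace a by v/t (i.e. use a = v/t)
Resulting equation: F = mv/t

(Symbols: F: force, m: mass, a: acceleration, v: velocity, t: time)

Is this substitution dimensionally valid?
Yes

[a] = [L T^-2] and [v/t] = [L T^-2]. These match, so the substitution replaces a quantity by one of the same dimensions and the result F = mv/t has LHS [L M T^-2] vs RHS [L M T^-2] — still consistent.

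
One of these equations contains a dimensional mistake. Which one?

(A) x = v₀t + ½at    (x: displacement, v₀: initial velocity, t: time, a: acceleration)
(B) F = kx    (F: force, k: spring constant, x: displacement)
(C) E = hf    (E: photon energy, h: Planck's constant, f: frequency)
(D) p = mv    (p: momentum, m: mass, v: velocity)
(A) x = v₀t + ½at

The equation (A) x = v₀t + ½at is dimensionally incorrect.

LHS (x): [L]
RHS terms:
  - v₀t: [L] ✓
  - ½at: [L T^-1] ✗ (does not match LHS)

The dimensions do not match. The other three equations balance.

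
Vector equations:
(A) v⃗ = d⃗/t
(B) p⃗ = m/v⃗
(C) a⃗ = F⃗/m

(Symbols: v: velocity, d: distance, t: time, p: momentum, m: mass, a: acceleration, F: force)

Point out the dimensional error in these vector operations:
(B) p⃗ = m/v⃗

(A) v⃗ = d⃗/t: LHS [L T^-1], RHS [L T^-1] ✓ — displacement (vector) divided by time (scalar)
(B) p⃗ = m/v⃗: LHS [L M T^-1], RHS [L^-1 M T] ✗ — momentum is mass times velocity; should be mv⃗ (and division by a vector is undefined)
(C) a⃗ = F⃗/m: LHS [L T^-2], RHS [L T^-2] ✓ — force (vector) divided by mass (scalar)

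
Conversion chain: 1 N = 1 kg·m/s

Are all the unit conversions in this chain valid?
The chain is incorrect (it contains an error).

Incorrect: Newton is kg·m/s², not kg·m/s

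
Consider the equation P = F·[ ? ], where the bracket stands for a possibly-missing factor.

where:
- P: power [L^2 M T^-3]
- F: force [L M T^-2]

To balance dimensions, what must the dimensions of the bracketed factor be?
[L T^-1] — velocity (e.g. v)

P has dimensions [L^2 M T^-3]; F has dimensions [L M T^-2].
The bracketed factor must supply [L^2 M T^-3] / [L M T^-2] = [L T^-1].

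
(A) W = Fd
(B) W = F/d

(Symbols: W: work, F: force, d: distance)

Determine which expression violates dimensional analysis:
(B)

(A) W = Fd: LHS [L^2 M T^-2], RHS [L^2 M T^-2] ✓
(B) W = F/d: LHS [L^2 M T^-2], RHS [M T^-2] ✗

Expression (B) W = F/d is dimensionally incorrect.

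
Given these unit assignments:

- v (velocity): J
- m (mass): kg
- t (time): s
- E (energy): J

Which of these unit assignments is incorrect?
v

The variable v (velocity) should have units m/s, not J.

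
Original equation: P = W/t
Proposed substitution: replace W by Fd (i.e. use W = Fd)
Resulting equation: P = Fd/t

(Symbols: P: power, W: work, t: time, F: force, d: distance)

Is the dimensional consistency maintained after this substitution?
Yes

[W] = [L^2 M T^-2] and [Fd] = [L^2 M T^-2]. These match, so the substitution replaces a quantity by one of the same dimensions and the result P = Fd/t has LHS [L^2 M T^-3] vs RHS [L^2 M T^-3] — still consistent.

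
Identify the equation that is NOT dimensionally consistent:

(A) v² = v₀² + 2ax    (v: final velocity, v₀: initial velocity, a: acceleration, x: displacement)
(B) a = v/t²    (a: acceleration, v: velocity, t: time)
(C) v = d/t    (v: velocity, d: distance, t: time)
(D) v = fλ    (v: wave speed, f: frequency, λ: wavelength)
(B) a = v/t²

The equation (B) a = v/t² is dimensionally incorrect.

LHS (a): [L T^-2]
RHS (v/t²): [L T^-3] ✗

The dimensions do not match. The other three equations balance.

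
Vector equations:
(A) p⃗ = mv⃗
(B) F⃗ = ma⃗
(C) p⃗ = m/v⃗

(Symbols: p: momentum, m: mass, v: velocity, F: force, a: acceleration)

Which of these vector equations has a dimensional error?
(C) p⃗ = m/v⃗

(A) p⃗ = mv⃗: LHS [L M T^-1], RHS [L M T^-1] ✓ — mass (scalar) times velocity (vector)
(B) F⃗ = ma⃗: LHS [L M T^-2], RHS [L M T^-2] ✓ — Force and acceleration are vectors, mass is a scalar
(C) p⃗ = m/v⃗: LHS [L M T^-1], RHS [L^-1 M T] ✗ — momentum is mass times velocity; should be mv⃗ (and division by a vector is undefined)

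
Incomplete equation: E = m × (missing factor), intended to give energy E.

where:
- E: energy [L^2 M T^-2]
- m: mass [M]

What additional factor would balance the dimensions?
v² (velocity squared), dimensions [L^2 T^-2]

E has dimensions [L^2 M T^-2] and m has dimensions [M].
The missing factor must have dimensions [L^2 M T^-2] / [M] = [L^2 T^-2], i.e. velocity squared (v²).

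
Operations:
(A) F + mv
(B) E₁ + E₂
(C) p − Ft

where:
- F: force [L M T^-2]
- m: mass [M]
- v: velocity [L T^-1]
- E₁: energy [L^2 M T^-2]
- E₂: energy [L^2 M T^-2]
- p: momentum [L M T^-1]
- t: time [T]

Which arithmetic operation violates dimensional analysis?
(A) F + mv

(A) F + mv: F [L M T^-2] and mv [L M T^-1] — different dimensions cannot be added/subtracted ✗
(B) E₁ + E₂: E₁ [L^2 M T^-2] and E₂ [L^2 M T^-2] — same dimensions ✓
(C) p − Ft: p [L M T^-1] and Ft [L M T^-1] — same dimensions ✓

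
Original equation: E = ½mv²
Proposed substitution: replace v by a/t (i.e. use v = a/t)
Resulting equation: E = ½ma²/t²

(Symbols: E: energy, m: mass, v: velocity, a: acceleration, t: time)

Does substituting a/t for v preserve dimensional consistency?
No

[v] = [L T^-1] and [a/t] = [L T^-3]. These differ, so the substitution replaces a quantity by one of different dimensions and the result E = ½ma²/t² has LHS [L^2 M T^-2] vs RHS [L^2 M T^-6] — inconsistent.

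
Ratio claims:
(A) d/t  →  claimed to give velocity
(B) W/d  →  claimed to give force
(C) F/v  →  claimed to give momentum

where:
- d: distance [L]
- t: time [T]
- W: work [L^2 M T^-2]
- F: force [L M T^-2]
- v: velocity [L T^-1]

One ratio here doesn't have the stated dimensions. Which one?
(C) F/v does not give momentum

(A) d/t: [L T^-1] = velocity [L T^-1] ✓
(B) W/d: [L M T^-2] = force [L M T^-2] ✓
(C) F/v: [M T^-1] ≠ momentum [L M T^-1] ✗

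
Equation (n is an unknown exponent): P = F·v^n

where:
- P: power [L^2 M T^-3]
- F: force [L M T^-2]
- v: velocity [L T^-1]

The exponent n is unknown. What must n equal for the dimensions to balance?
n = 1

P has dimensions [L^2 M T^-3]; v has dimensions [L T^-1].
The rest of the RHS has dimensions [L M T^-2], so v^n must supply [L T^-1].
With n = 1: F·v^1 has dimensions [L^2 M T^-3], matching the LHS ✓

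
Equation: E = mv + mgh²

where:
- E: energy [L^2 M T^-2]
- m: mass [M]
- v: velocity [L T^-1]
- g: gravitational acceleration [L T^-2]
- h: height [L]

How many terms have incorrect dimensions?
2

LHS E: [L^2 M T^-2]
- mv: [L M T^-1] ✗
- mgh²: [L^3 M T^-2] ✗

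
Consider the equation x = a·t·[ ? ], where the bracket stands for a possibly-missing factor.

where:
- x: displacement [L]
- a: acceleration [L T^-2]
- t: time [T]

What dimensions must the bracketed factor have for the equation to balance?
[T] — time (e.g. t)

x has dimensions [L]; a·t has dimensions [L T^-1].
The bracketed factor must supply [L] / [L T^-1] = [T].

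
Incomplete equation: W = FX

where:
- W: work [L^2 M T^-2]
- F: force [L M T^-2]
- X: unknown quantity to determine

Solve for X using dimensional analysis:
X = d (distance), dimensions [L]

W has dimensions [L^2 M T^-2]; the rest of the RHS (F) has dimensions [L M T^-2].
So X must have dimensions [L] — X = d (distance).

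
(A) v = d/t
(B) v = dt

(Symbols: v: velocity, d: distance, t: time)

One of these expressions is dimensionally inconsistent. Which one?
(B)

(A) v = d/t: LHS [L T^-1], RHS [L T^-1] ✓
(B) v = dt: LHS [L T^-1], RHS [L T] ✗

Expression (B) v = dt is dimensionally incorrect.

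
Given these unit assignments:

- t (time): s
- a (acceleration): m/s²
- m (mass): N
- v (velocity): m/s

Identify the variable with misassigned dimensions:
m

The variable m (mass) should have units kg, not N.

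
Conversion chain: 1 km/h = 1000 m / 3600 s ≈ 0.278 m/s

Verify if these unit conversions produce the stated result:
The chain is correct (no errors).

Correct: 1 km = 1000 m, 1 h = 3600 s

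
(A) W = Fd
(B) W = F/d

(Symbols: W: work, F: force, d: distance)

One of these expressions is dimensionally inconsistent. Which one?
(B)

(A) W = Fd: LHS [L^2 M T^-2], RHS [L^2 M T^-2] ✓
(B) W = F/d: LHS [L^2 M T^-2], RHS [M T^-2] ✗

Expression (B) W = F/d is dimensionally incorrect.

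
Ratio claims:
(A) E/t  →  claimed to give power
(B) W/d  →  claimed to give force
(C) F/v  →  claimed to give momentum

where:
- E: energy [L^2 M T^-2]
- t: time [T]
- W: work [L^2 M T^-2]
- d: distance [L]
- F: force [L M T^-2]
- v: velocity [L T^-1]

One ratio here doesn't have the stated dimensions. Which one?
(C) F/v does not give momentum

(A) E/t: [L^2 M T^-3] = power [L^2 M T^-3] ✓
(B) W/d: [L M T^-2] = force [L M T^-2] ✓
(C) F/v: [M T^-1] ≠ momentum [L M T^-1] ✗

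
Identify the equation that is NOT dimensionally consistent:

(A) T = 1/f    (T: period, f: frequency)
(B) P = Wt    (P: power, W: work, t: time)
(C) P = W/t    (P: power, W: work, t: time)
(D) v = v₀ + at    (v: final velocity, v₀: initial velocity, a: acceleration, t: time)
(B) P = Wt

The equation (B) P = Wt is dimensionally incorrect.

LHS (P): [L^2 M T^-3]
RHS (Wt): [L^2 M T^-1] ✗

The dimensions do not match. The other three equations balance.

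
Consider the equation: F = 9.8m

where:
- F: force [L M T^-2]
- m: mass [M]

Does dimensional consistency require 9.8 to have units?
Yes

F has dimensions [L M T^-2], while m alone has dimensions [M]. For the equation to balance, the factor 9.8 must carry dimensions [L T^-2] — it is a dimensional constant (a numerical value of a physical quantity with its units suppressed), not a pure number.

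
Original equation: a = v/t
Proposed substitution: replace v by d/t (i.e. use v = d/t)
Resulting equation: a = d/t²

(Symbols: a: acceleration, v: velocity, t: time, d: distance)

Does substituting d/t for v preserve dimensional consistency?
Yes

[v] = [L T^-1] and [d/t] = [L T^-1]. These match, so the substitution replaces a quantity by one of the same dimensions and the result a = d/t² has LHS [L T^-2] vs RHS [L T^-2] — still consistent.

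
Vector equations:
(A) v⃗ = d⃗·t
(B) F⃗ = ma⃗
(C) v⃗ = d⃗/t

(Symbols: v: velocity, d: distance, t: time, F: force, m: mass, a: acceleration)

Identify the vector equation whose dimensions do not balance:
(A) v⃗ = d⃗·t

(A) v⃗ = d⃗·t: LHS [L T^-1], RHS [L T] ✗ — velocity is displacement per time; should be d⃗/t
(B) F⃗ = ma⃗: LHS [L M T^-2], RHS [L M T^-2] ✓ — Force and acceleration are vectors, mass is a scalar
(C) v⃗ = d⃗/t: LHS [L T^-1], RHS [L T^-1] ✓ — displacement (vector) divided by time (scalar)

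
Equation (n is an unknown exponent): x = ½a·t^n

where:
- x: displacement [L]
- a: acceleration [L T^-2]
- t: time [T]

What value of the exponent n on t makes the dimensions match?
n = 2

x has dimensions [L]; t has dimensions [T].
The rest of the RHS has dimensions [L T^-2], so t^n must supply [T^2].
With n = 2: ½a·t^2 has dimensions [L], matching the LHS ✓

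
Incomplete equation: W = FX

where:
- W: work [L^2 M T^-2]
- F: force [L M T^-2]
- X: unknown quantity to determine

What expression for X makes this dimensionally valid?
X = d (distance), dimensions [L]

W has dimensions [L^2 M T^-2]; the rest of the RHS (F) has dimensions [L M T^-2].
So X must have dimensions [L] — X = d (distance).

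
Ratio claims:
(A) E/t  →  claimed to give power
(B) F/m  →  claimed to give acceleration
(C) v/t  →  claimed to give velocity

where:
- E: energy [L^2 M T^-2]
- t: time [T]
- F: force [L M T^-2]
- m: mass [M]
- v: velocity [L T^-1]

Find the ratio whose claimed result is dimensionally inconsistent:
(C) v/t does not give velocity

(A) E/t: [L^2 M T^-3] = power [L^2 M T^-3] ✓
(B) F/m: [L T^-2] = acceleration [L T^-2] ✓
(C) v/t: [L T^-2] ≠ velocity [L T^-1] ✗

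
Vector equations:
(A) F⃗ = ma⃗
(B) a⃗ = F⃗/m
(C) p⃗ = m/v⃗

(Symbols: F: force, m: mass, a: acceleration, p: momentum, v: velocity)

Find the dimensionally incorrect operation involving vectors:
(C) p⃗ = m/v⃗

(A) F⃗ = ma⃗: LHS [L M T^-2], RHS [L M T^-2] ✓ — Force and acceleration are vectors, mass is a scalar
(B) a⃗ = F⃗/m: LHS [L T^-2], RHS [L T^-2] ✓ — force (vector) divided by mass (scalar)
(C) p⃗ = m/v⃗: LHS [L M T^-1], RHS [L^-1 M T] ✗ — momentum is mass times velocity; should be mv⃗ (and division by a vector is undefined)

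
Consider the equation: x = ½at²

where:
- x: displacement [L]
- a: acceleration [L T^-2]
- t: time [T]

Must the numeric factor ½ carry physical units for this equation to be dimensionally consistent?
No

x has dimensions [L] and at² already has dimensions [L], so the equation balances without ½ contributing any dimensions. ½ is a pure (dimensionless) number; changing or removing it would not affect dimensional consistency.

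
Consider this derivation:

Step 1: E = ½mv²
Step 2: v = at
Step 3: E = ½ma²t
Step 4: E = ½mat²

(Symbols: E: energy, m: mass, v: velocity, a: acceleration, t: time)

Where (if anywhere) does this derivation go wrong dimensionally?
Step 3

Step 1: E = ½mv² → LHS [L^2 M T^-2], RHS [L^2 M T^-2] ✓
Step 2: v = at → LHS [L T^-1], RHS [L T^-1] ✓
Step 3: E = ½ma²t → LHS [L^2 M T^-2], RHS [L^2 M T^-3] ✗

The first dimensional inconsistency appears in step 3: E = ½ma²t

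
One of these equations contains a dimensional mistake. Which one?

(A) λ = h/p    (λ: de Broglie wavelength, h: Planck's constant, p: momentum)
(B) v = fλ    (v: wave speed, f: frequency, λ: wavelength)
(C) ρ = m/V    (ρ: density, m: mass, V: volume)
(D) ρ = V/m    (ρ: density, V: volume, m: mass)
(D) ρ = V/m

The equation (D) ρ = V/m is dimensionally incorrect.

LHS (ρ): [L^-3 M]
RHS (V/m): [L^3 M^-1] ✗

The dimensions do not match. The other three equations balance.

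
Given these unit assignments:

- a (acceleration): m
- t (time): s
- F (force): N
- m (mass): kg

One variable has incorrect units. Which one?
a

The variable a (acceleration) should have units m/s², not m.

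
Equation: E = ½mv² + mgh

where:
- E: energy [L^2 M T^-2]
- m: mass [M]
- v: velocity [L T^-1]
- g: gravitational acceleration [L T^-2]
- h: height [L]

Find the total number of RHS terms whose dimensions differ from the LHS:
0

LHS E: [L^2 M T^-2]
- ½mv²: [L^2 M T^-2] ✓
- mgh: [L^2 M T^-2] ✓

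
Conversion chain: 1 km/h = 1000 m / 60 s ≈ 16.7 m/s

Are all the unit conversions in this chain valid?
The chain is incorrect (it contains an error).

Incorrect: 1 h = 3600 s, not 60 s (1 km/h ≈ 0.278 m/s)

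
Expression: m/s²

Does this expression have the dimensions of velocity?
No

The expression m/s² has dimensions [L T^-2], but velocity has dimensions [L T^-1].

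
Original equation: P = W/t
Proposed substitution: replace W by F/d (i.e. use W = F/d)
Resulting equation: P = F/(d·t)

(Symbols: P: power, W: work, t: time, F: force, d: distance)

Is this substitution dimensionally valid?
No

[W] = [L^2 M T^-2] and [F/d] = [M T^-2]. These differ, so the substitution replaces a quantity by one of different dimensions and the result P = F/(d·t) has LHS [L^2 M T^-3] vs RHS [M T^-3] — inconsistent.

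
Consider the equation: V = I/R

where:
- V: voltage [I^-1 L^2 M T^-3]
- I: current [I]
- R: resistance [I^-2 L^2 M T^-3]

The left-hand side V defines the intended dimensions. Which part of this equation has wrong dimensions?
The right-hand side term I/R

V has dimensions [I^-1 L^2 M T^-3], but I/R has dimensions [I^3 L^-2 M^-1 T^3], so the term I/R is dimensionally wrong for V.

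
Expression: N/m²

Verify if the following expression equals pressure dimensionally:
Yes

The expression N/m² has dimensions [L^-1 M T^-2], which is exactly pressure [L^-1 M T^-2].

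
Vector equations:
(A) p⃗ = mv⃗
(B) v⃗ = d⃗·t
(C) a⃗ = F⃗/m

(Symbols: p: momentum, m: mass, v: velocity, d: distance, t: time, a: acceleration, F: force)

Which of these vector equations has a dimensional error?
(B) v⃗ = d⃗·t

(A) p⃗ = mv⃗: LHS [L M T^-1], RHS [L M T^-1] ✓ — mass (scalar) times velocity (vector)
(B) v⃗ = d⃗·t: LHS [L T^-1], RHS [L T] ✗ — velocity is displacement per time; should be d⃗/t
(C) a⃗ = F⃗/m: LHS [L T^-2], RHS [L T^-2] ✓ — force (vector) divided by mass (scalar)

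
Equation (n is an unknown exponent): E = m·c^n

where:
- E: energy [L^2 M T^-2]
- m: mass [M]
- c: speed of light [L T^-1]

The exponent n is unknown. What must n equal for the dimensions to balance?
n = 2

E has dimensions [L^2 M T^-2]; c has dimensions [L T^-1].
The rest of the RHS has dimensions [M], so c^n must supply [L^2 T^-2].
With n = 2: m·c^2 has dimensions [L^2 M T^-2], matching the LHS ✓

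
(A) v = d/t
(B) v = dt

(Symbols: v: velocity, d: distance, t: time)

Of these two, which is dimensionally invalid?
(B)

(A) v = d/t: LHS [L T^-1], RHS [L T^-1] ✓
(B) v = dt: LHS [L T^-1], RHS [L T] ✗

Expression (B) v = dt is dimensionally incorrect.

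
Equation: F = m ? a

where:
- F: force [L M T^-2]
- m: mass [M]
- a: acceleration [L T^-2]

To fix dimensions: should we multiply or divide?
multiplication (×): F = m × a

F [L M T^-2]; m [M]; a [L T^-2].
m × a → [L M T^-2] ✓
m ÷ a → [L^-1 M T^2] ✗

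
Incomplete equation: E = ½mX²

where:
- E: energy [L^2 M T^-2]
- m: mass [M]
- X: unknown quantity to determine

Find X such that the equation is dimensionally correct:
X = v (velocity), dimensions [L T^-1]

E has dimensions [L^2 M T^-2]; the rest of the RHS (½m) has dimensions [M].
So X² must have dimensions [L^2 T^-2], i.e. X has dimensions [L T^-1] — X = v (velocity).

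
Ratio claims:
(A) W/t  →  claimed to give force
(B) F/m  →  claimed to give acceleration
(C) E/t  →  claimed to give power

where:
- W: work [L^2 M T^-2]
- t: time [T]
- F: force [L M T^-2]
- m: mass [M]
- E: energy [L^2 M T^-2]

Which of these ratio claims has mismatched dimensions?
(A) W/t does not give force

(A) W/t: [L^2 M T^-3] ≠ force [L M T^-2] ✗
(B) F/m: [L T^-2] = acceleration [L T^-2] ✓
(C) E/t: [L^2 M T^-3] = power [L^2 M T^-3] ✓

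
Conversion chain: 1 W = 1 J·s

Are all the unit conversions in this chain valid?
The chain is incorrect (it contains an error).

Incorrect: Watt is J/s, not J·s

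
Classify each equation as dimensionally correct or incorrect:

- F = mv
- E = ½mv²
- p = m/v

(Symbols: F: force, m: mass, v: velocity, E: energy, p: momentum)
Dimensionally correct: E = ½mv²
Dimensionally incorrect: F = mv, p = m/v
Ordered (correct first, then incorrect): E = ½mv², F = mv, p = m/v

- F = mv: LHS [L M T^-2], RHS [L M T^-1] → incorrect ✗
- E = ½mv²: LHS [L^2 M T^-2], RHS [L^2 M T^-2] → correct ✓
- p = m/v: LHS [L M T^-1], RHS [L^-1 M T] → incorrect ✗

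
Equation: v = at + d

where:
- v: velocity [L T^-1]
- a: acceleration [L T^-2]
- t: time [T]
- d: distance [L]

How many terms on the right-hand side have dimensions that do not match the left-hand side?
1

LHS v: [L T^-1]
- at: [L T^-1] ✓
- d: [L] ✗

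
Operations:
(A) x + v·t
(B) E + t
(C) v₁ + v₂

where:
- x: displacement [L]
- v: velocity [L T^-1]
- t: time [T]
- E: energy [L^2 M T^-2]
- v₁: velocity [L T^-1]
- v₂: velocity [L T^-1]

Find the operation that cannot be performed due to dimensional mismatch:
(B) E + t

(A) x + v·t: x [L] and v·t [L] — same dimensions ✓
(B) E + t: E [L^2 M T^-2] and t [T] — different dimensions cannot be added/subtracted ✗
(C) v₁ + v₂: v₁ [L T^-1] and v₂ [L T^-1] — same dimensions ✓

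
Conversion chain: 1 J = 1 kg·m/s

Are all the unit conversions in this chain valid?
The chain is incorrect (it contains an error).

Incorrect: Joule is kg·m²/s², not kg·m/s (that is momentum)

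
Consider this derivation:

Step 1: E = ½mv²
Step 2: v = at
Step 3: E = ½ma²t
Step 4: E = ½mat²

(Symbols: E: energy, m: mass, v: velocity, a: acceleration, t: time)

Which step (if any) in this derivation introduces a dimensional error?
Step 3

Step 1: E = ½mv² → LHS [L^2 M T^-2], RHS [L^2 M T^-2] ✓
Step 2: v = at → LHS [L T^-1], RHS [L T^-1] ✓
Step 3: E = ½ma²t → LHS [L^2 M T^-2], RHS [L^2 M T^-3] ✗

The first dimensional inconsistency appears in step 3: E = ½ma²t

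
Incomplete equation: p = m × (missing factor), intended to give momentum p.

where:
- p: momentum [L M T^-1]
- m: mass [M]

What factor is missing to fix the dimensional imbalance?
v (velocity), dimensions [L T^-1]

p has dimensions [L M T^-1] and m has dimensions [M].
The missing factor must have dimensions [L M T^-1] / [M] = [L T^-1], i.e. velocity (v).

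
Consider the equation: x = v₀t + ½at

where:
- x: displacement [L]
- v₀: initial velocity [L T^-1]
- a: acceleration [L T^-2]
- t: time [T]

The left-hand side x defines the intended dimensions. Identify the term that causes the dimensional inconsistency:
The term ½at

Checking each RHS term against the LHS:
- v₀t: [L] — matches x [L] ✓
- ½at: [L T^-1] — does NOT match x [L] ✗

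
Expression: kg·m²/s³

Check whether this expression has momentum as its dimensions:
No

The expression kg·m²/s³ has dimensions [L^2 M T^-3], but momentum has dimensions [L M T^-1].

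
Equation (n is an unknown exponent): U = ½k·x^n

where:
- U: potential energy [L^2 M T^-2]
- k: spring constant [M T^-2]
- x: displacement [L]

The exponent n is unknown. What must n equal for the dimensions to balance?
n = 2

U has dimensions [L^2 M T^-2]; x has dimensions [L].
The rest of the RHS has dimensions [M T^-2], so x^n must supply [L^2].
With n = 2: ½k·x^2 has dimensions [L^2 M T^-2], matching the LHS ✓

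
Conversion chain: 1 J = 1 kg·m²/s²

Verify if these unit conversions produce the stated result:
The chain is correct (no errors).

Correct: Joule is defined as kg·m²/s²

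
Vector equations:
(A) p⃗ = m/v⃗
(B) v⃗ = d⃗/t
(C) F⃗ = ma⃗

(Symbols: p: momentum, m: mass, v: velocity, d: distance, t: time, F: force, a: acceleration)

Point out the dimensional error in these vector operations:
(A) p⃗ = m/v⃗

(A) p⃗ = m/v⃗: LHS [L M T^-1], RHS [L^-1 M T] ✗ — momentum is mass times velocity; should be mv⃗ (and division by a vector is undefined)
(B) v⃗ = d⃗/t: LHS [L T^-1], RHS [L T^-1] ✓ — displacement (vector) divided by time (scalar)
(C) F⃗ = ma⃗: LHS [L M T^-2], RHS [L M T^-2] ✓ — Force and acceleration are vectors, mass is a scalar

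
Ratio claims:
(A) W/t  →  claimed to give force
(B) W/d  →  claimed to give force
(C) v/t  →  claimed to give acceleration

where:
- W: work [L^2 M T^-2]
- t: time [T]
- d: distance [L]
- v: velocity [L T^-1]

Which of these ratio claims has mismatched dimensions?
(A) W/t does not give force

(A) W/t: [L^2 M T^-3] ≠ force [L M T^-2] ✗
(B) W/d: [L M T^-2] = force [L M T^-2] ✓
(C) v/t: [L T^-2] = acceleration [L T^-2] ✓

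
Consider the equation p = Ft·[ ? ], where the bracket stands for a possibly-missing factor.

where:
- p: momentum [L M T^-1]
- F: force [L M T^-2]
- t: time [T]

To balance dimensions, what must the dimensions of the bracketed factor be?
Nothing is missing — the bracketed factor must be dimensionless.

p has dimensions [L M T^-1] and Ft already has dimensions [L M T^-1], so p = Ft is dimensionally complete.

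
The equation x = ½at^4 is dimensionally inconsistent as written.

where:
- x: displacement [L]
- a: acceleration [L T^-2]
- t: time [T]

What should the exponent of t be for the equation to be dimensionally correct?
The exponent of t should be 2: x = ½at^2

The LHS x has dimensions [L]; t has dimensions [T].
As written, the RHS ½at^4 (exponent 4 on t) has dimensions [L T^2], which does not match.
With exponent 2, the RHS ½at^2 has dimensions [L], matching the LHS.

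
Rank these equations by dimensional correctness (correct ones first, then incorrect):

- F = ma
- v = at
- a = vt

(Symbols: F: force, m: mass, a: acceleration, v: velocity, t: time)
Dimensionally correct: F = ma, v = at
Dimensionally incorrect: a = vt
Ordered (correct first, then incorrect): F = ma, v = at, a = vt

- F = ma: LHS [L M T^-2], RHS [L M T^-2] → correct ✓
- v = at: LHS [L T^-1], RHS [L T^-1] → correct ✓
- a = vt: LHS [L T^-2], RHS [L] → incorrect ✗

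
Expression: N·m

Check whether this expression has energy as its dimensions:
Yes

The expression N·m has dimensions [L^2 M T^-2], which is exactly energy [L^2 M T^-2].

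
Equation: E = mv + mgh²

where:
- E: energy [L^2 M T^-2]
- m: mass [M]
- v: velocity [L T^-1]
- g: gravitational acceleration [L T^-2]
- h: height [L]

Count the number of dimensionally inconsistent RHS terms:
2

LHS E: [L^2 M T^-2]
- mv: [L M T^-1] ✗
- mgh²: [L^3 M T^-2] ✗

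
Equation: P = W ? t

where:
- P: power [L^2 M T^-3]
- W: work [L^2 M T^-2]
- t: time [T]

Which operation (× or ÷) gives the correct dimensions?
division (÷): P = W ÷ t

P [L^2 M T^-3]; W [L^2 M T^-2]; t [T].
W × t → [L^2 M T^-1] ✗
W ÷ t → [L^2 M T^-3] ✓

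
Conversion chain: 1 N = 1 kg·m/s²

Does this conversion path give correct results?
The chain is correct (no errors).

Correct: Newton is defined as kg·m/s²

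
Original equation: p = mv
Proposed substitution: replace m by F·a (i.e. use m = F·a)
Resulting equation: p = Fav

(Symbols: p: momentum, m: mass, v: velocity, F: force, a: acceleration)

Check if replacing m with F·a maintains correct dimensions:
No

[m] = [M] and [F·a] = [L^2 M T^-4]. These differ, so the substitution replaces a quantity by one of different dimensions and the result p = Fav has LHS [L M T^-1] vs RHS [L^3 M T^-5] — inconsistent.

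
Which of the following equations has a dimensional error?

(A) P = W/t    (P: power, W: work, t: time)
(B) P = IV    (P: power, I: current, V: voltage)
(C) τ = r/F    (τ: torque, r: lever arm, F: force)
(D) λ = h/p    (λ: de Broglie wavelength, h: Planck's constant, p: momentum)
(C) τ = r/F

The equation (C) τ = r/F is dimensionally incorrect.

LHS (τ): [L^2 M T^-2]
RHS (r/F): [M^-1 T^2] ✗

The dimensions do not match. The other three equations balance.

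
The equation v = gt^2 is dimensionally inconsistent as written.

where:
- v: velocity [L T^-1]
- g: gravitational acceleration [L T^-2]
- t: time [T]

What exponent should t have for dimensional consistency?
The exponent of t should be 1: v = gt

The LHS v has dimensions [L T^-1]; t has dimensions [T].
As written, the RHS gt^2 (exponent 2 on t) has dimensions [L], which does not match.
With exponent 1, the RHS gt has dimensions [L T^-1], matching the LHS.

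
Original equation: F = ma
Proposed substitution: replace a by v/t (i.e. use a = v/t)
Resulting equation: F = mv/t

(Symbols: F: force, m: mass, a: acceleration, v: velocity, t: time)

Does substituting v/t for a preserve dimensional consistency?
Yes

[a] = [L T^-2] and [v/t] = [L T^-2]. These match, so the substitution replaces a quantity by one of the same dimensions and the result F = mv/t has LHS [L M T^-2] vs RHS [L M T^-2] — still consistent.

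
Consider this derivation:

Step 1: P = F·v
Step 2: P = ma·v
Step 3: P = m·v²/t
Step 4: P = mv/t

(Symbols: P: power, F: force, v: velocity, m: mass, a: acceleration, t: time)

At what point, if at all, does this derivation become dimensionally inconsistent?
Step 4

Step 1: P = F·v → LHS [L^2 M T^-3], RHS [L^2 M T^-3] ✓
Step 2: P = ma·v → LHS [L^2 M T^-3], RHS [L^2 M T^-3] ✓
Step 3: P = m·v²/t → LHS [L^2 M T^-3], RHS [L^2 M T^-3] ✓
Step 4: P = mv/t → LHS [L^2 M T^-3], RHS [L M T^-2] ✗

The first dimensional inconsistency appears in step 4: P = mv/t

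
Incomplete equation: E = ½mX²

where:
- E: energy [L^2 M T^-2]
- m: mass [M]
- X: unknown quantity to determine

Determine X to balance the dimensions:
X = v (velocity), dimensions [L T^-1]

E has dimensions [L^2 M T^-2]; the rest of the RHS (½m) has dimensions [M].
So X² must have dimensions [L^2 T^-2], i.e. X has dimensions [L T^-1] — X = v (velocity).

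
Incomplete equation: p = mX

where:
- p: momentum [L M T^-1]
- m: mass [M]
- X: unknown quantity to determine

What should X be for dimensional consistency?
X = v (velocity), dimensions [L T^-1]

p has dimensions [L M T^-1]; the rest of the RHS (m) has dimensions [M].
So X must have dimensions [L T^-1] — X = v (velocity).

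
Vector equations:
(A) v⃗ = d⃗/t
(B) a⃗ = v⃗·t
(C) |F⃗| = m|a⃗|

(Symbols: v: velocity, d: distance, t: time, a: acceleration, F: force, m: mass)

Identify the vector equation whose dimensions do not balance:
(B) a⃗ = v⃗·t

(A) v⃗ = d⃗/t: LHS [L T^-1], RHS [L T^-1] ✓ — displacement (vector) divided by time (scalar)
(B) a⃗ = v⃗·t: LHS [L T^-2], RHS [L] ✗ — acceleration is velocity per time; should be v⃗/t
(C) |F⃗| = m|a⃗|: LHS [L M T^-2], RHS [L M T^-2] ✓ — magnitudes of vectors are scalars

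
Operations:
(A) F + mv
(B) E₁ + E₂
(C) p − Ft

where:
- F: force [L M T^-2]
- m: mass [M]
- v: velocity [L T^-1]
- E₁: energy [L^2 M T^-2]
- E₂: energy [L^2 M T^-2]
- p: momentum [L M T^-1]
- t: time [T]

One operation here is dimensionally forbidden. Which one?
(A) F + mv

(A) F + mv: F [L M T^-2] and mv [L M T^-1] — different dimensions cannot be added/subtracted ✗
(B) E₁ + E₂: E₁ [L^2 M T^-2] and E₂ [L^2 M T^-2] — same dimensions ✓
(C) p − Ft: p [L M T^-1] and Ft [L M T^-1] — same dimensions ✓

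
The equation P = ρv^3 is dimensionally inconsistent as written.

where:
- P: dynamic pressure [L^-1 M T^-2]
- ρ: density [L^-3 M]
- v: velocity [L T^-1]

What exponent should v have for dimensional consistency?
The exponent of v should be 2: P = ρv^2

The LHS P has dimensions [L^-1 M T^-2]; v has dimensions [L T^-1].
As written, the RHS ρv^3 (exponent 3 on v) has dimensions [M T^-3], which does not match.
With exponent 2, the RHS ρv^2 has dimensions [L^-1 M T^-2], matching the LHS.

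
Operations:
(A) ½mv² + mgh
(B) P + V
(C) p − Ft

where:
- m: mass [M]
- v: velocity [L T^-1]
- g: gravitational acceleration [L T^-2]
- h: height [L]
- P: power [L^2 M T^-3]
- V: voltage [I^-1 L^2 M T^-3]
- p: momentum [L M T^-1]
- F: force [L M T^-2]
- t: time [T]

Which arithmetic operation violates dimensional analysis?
(B) P + V

(A) ½mv² + mgh: ½mv² [L^2 M T^-2] and mgh [L^2 M T^-2] — same dimensions ✓
(B) P + V: P [L^2 M T^-3] and V [I^-1 L^2 M T^-3] — different dimensions cannot be added/subtracted ✗
(C) p − Ft: p [L M T^-1] and Ft [L M T^-1] — same dimensions ✓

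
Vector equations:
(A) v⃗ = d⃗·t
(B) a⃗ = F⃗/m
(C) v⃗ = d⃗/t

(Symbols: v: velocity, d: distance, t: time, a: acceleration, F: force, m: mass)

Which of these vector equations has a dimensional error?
(A) v⃗ = d⃗·t

(A) v⃗ = d⃗·t: LHS [L T^-1], RHS [L T] ✗ — velocity is displacement per time; should be d⃗/t
(B) a⃗ = F⃗/m: LHS [L T^-2], RHS [L T^-2] ✓ — force (vector) divided by mass (scalar)
(C) v⃗ = d⃗/t: LHS [L T^-1], RHS [L T^-1] ✓ — displacement (vector) divided by time (scalar)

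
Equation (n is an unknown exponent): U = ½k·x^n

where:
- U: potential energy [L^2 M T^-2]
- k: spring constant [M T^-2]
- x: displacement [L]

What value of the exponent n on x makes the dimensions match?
n = 2

U has dimensions [L^2 M T^-2]; x has dimensions [L].
The rest of the RHS has dimensions [M T^-2], so x^n must supply [L^2].
With n = 2: ½k·x^2 has dimensions [L^2 M T^-2], matching the LHS ✓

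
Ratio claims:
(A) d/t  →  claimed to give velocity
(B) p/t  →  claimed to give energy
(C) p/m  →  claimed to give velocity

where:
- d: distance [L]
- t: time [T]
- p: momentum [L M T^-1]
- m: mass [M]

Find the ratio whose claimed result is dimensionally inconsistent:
(B) p/t does not give energy

(A) d/t: [L T^-1] = velocity [L T^-1] ✓
(B) p/t: [L M T^-2] ≠ energy [L^2 M T^-2] ✗
(C) p/m: [L T^-1] = velocity [L T^-1] ✓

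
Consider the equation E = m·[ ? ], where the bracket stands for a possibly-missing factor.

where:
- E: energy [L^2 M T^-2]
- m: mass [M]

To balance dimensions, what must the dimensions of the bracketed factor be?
[L^2 T^-2] — velocity squared (e.g. v²)

E has dimensions [L^2 M T^-2]; m has dimensions [M].
The bracketed factor must supply [L^2 M T^-2] / [M] = [L^2 T^-2].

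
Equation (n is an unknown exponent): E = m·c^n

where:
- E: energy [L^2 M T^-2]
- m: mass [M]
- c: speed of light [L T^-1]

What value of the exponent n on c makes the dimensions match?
n = 2

E has dimensions [L^2 M T^-2]; c has dimensions [L T^-1].
The rest of the RHS has dimensions [M], so c^n must supply [L^2 T^-2].
With n = 2: m·c^2 has dimensions [L^2 M T^-2], matching the LHS ✓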